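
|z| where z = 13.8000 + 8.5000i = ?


|z| = sqrt(13.8^2 + 8.5^2) = sqrt(190.44 + 72.25) = sqrt(262.69) = 16.2077

|z| = 16.2077


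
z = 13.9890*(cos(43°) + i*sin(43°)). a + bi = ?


a = 13.9890*cos(43°) = 13.9890*0.73135 = 10.2309
b = 13.9890*sin(43°) = 13.9890*0.682 = 9.5405

10.2309 + 9.5405i


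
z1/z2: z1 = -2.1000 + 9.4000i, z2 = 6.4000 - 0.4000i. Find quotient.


Conjugate of z2 = 6.4000 + 0.4000i
Numerator: (-2.1000 + 9.4000i)(6.4000 + 0.4000i) = -17.2000 + 59.3200i
Denominator: 6.4^2 + (-0.4)^2 = 41.12
Result = (-17.2000 + 59.3200i)/41.12

-0.4183 + 1.4426i


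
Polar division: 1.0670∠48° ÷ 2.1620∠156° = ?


r = 1.0670 / 2.1620 = 0.4935
theta = 48° - 156° = -108° = 252° (mod 360)

0.4935 cis(252°)


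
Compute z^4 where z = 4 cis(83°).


r^4 = 4^4 = 256
n*theta = 4*83° = 332° = 332° (mod 360)
a = 256*cos(332°) = 226.0346
b = 256*sin(332°) = -120.1847

256 cis(332°) = 226.0346 - 120.1847i


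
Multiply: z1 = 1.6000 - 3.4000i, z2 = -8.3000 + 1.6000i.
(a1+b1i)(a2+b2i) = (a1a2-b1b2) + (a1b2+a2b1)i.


Real = 1.6*(-8.3) - (-3.4)*1.6 = -13.28 - (-5.44) = -7.84
Imag = 1.6*1.6 - (8.3)*(-3.4) = 2.56 + 28.22 = 30.78

-7.8400 + 30.7800i


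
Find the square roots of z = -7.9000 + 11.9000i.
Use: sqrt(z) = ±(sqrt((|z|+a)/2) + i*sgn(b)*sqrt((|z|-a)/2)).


|z| = sqrt(62.41+141.61) = 14.2836
sqrt((|z|+a)/2) = sqrt((14.2836+(-7.9))/2) = sqrt(3.1918) = 1.7866
sqrt((|z|-a)/2) = sqrt((14.2836-(-7.9))/2) = sqrt(11.0918) = 3.3304

±(1.7866 + 3.3304i) i.e. 1.7866 + 3.3304i and -1.7866 - 3.3304i


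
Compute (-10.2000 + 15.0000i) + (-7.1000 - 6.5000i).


Real: -10.2 - 7.1 = -17.3
Imag: 15 - 6.5 = 8.5

-17.3000 + 8.5000i


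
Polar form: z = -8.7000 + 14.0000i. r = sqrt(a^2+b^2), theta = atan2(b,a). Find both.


r = sqrt(75.69+196) = sqrt(271.69) = 16.4830
theta = atan2(14, -8.7) = 121.8580 degrees

r = 16.4830, theta = 121.8580 degrees


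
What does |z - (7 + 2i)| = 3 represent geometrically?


|z - z0| = r is a circle with center z0 and radius r.
Center = (7, 2), radius = 3

Circle with center (7, 2) and radius 3


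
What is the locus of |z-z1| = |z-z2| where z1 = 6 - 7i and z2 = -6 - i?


Equal distances means the locus is the perpendicular bisector of z1 and z2.
Midpoint = ((6+(-6))/2, (-7+(-1))/2) = (0, -4.0000)

Perpendicular bisector through (0, -4.0000)


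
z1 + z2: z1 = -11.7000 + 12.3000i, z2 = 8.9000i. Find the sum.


Real: -11.7 + 0 = -11.7
Imag: 12.3 + 8.9 = 21.2

-11.7000 + 21.2000i


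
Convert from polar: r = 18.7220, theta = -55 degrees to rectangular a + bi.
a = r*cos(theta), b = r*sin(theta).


a = 18.7220*cos(-55°) = 18.7220*0.573576 = 10.7385
b = 18.7220*sin(-55°) = 18.7220*(-0.819152) = -15.3362

10.7385 - 15.3362i


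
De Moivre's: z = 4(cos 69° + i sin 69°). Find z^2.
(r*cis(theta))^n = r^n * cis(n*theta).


r^2 = 4^2 = 16
n*theta = 2*69° = 138° = 138° (mod 360)
a = 16*cos(138°) = -11.8903
b = 16*sin(138°) = 10.7061

16 cis(138°) = -11.8903 + 10.7061i


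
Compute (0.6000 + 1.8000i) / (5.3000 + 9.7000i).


Conjugate of z2 = 5.3000 - 9.7000i
Numerator: (0.6000 + 1.8000i)(5.3000 - 9.7000i) = 20.6400 + 3.7200i
Denominator: 5.3^2 + 9.7^2 = 122.18
Result = (20.6400 + 3.7200i)/122.18

0.1689 + 0.0304i


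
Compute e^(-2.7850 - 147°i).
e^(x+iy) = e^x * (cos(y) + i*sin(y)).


e^-2.7850 = 0.06173
cos(-147°) = -0.8387
sin(-147°) = -0.5446
Real = 0.06173*(-0.8387) = -0.0518
Imag = 0.06173*(-0.5446) = -0.0336

-0.0518 - 0.0336i


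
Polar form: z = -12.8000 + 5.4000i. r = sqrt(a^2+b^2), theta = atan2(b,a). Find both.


r = sqrt(163.84+29.16) = sqrt(193) = 13.8924
theta = atan2(5.4, -12.8) = 157.1263 degrees

r = 13.8924, theta = 157.1263 degrees


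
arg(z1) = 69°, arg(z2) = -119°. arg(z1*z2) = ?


arg(z1*z2) = 69° - 119° = -50°
Normalized to (-180°, 180°]: -50°

-50°


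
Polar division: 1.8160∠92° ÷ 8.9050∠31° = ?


r = 1.8160 / 8.9050 = 0.2039
theta = 92° - 31° = 61° = 61° (mod 360)

0.2039 cis(61°)


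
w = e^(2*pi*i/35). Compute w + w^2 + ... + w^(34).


With w = e^(2*pi*i/35), all 35 of the 35th roots of unity w^0 = 1, w, ..., w^(34) sum to 0: 1 + w + ... + w^(34) = (1 - w^35)/(1 - w) = 0 since w^35 = 1, w ≠ 1.
Removing the root 1: w + w^2 + ... + w^(34) = 0 - 1 = -1

Sum = -1


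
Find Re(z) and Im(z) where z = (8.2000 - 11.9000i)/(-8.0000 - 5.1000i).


Multiply by conjugate: (8.2000 - 11.9000i)(-8.0000 + 5.1000i) / ((-8)^2 + (-5.1)^2)
Numerator real = 8.2*(-8) - (11.9)*(-5.1) = -4.91
Numerator imag = -11.9*(-8) - 8.2*(-5.1) = 137.02
Denominator = 90.01
Re(z) = -4.91/90.01 = -0.0545
Im(z) = 137.02/90.01 = 1.5223

Re(z) = -0.0545, Im(z) = 1.5223


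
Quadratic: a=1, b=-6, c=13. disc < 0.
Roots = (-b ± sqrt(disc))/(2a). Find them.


disc = (-6)^2 - 4*1*13 = 36 - 52 = -16
sqrt(|disc|) = sqrt(16) = 4.0000
Real part = 6/(2*1) = 3.0000
Imag part = 4.0000/(2*1) = 2.0000

3.0000 ± 2.0000i


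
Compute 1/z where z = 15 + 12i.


|z|^2 = 225+144 = 369
1/z = (15 - 12i)/369

1/z = 0.0407 - 0.0325i


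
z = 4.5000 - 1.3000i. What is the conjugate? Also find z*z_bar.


z_bar = 4.5000 + 1.3000i
z*z_bar = 4.5^2 + (-1.3)^2 = 20.25 + 1.69 = 21.94

z_bar = 4.5000 + 1.3000i, z*z_bar = 21.94


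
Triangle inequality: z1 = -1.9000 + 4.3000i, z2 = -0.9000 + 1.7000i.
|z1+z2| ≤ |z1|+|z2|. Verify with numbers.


|z1| = sqrt((-1.9)^2 + 4.3^2) = sqrt(22.1) = 4.7011
|z2| = sqrt((-0.9)^2 + 1.7^2) = sqrt(3.7) = 1.9235
z1+z2 = -2.8000 + 6.0000i
|z1+z2| = sqrt(43.84) = 6.6212
|z1|+|z2| = 4.7011 + 1.9235 = 6.6246

|z1+z2| = 6.6212 ≤ |z1|+|z2| = 6.6246 (verified)


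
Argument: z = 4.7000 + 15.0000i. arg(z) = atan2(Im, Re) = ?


Re = 4.7, Im = 15
arg = atan2(15, 4.7) = 72.6025 degrees

arg(z) = 72.6025 degrees


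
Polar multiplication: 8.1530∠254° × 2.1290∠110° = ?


r = 8.1530 * 2.1290 = 17.3577
theta = 254° + 110° = 364° = 4° (mod 360)

17.3577 cis(4°)


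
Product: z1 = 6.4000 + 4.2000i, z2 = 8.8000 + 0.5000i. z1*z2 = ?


Real = 6.4*8.8 - 4.2*0.5 = 56.32 - 2.1 = 54.22
Imag = 6.4*0.5 + 8.8*4.2 = 3.2 + 36.96 = 40.16

54.2200 + 40.1600i


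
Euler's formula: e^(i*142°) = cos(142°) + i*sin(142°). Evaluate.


cos(142°) = -0.7880
sin(142°) = 0.6157

e^(i*142°) = -0.7880 + 0.6157i


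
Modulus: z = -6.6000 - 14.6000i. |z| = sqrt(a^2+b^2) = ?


|z| = sqrt((-6.6)^2 + (-14.6)^2) = sqrt(43.56 + 213.16) = sqrt(256.72) = 16.0225

|z| = 16.0225


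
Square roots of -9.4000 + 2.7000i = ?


|z| = sqrt(88.36+7.29) = 9.7801
sqrt((|z|+a)/2) = sqrt((9.7801+(-9.4))/2) = sqrt(0.1900) = 0.4359
sqrt((|z|-a)/2) = sqrt((9.7801-(-9.4))/2) = sqrt(9.5900) = 3.0968

±(0.4359 + 3.0968i) i.e. 0.4359 + 3.0968i and -0.4359 - 3.0968i


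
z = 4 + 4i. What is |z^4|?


|z| = sqrt(16+16) = sqrt(32) = 5.6569
|z^4| = |z|^4 = (sqrt(32))^4 = 32^2 = 1024

|z^4| = 1024


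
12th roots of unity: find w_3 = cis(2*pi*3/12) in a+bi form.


Angle = 360*3/12 = 90°
a = cos(90°) = 0
b = sin(90°) = 1.0000

0 + 1.0000i


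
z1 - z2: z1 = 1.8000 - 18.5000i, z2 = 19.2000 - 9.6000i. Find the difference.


Real: 1.8 - 19.2 = -17.4
Imag: -18.5 + 9.6 = -8.9

-17.4000 - 8.9000i


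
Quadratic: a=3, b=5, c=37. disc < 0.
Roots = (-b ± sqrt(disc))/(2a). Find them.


disc = 5^2 - 4*3*37 = 25 - 444 = -419
sqrt(|disc|) = sqrt(419) = 20.4695
Real part = -5/(2*3) = -0.8333
Imag part = 20.4695/(2*3) = 3.4116

-0.8333 ± 3.4116i


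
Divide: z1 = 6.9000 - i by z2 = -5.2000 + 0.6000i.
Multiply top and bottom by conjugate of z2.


Conjugate of z2 = -5.2000 - 0.6000i
Numerator: (6.9000 - i)(-5.2000 - 0.6000i) = -36.4800 + 1.0600i
Denominator: (-5.2)^2 + 0.6^2 = 27.4
Result = (-36.4800 + 1.0600i)/27.4

-1.3314 + 0.0387i


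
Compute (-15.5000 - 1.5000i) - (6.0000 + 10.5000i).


Real: -15.5 - 6 = -21.5
Imag: -1.5 - 10.5 = -12

-21.5000 - 12.0000i


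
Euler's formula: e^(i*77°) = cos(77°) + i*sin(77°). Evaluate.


cos(77°) = 0.2250
sin(77°) = 0.9744

e^(i*77°) = 0.2250 + 0.9744i


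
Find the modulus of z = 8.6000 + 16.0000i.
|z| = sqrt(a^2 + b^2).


|z| = sqrt(8.6^2 + 16^2) = sqrt(73.96 + 256) = sqrt(329.96) = 18.1648

|z| = 18.1648


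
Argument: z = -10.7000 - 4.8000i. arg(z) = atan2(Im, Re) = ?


Re = -10.7, Im = -4.8
arg = atan2(-4.8, -10.7) = -155.8391 degrees

arg(z) = -155.8391 degrees


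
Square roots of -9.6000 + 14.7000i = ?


|z| = sqrt(92.16+216.09) = 17.5570
sqrt((|z|+a)/2) = sqrt((17.5570+(-9.6))/2) = sqrt(3.9785) = 1.9946
sqrt((|z|-a)/2) = sqrt((17.5570-(-9.6))/2) = sqrt(13.5785) = 3.6849

±(1.9946 + 3.6849i) i.e. 1.9946 + 3.6849i and -1.9946 - 3.6849i


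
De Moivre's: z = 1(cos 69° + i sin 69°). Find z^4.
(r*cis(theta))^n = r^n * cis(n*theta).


r^4 = 1^4 = 1
n*theta = 4*69° = 276° = 276° (mod 360)
a = 1*cos(276°) = 0.1045
b = 1*sin(276°) = -0.9945

1 cis(276°) = 0.1045 - 0.9945i


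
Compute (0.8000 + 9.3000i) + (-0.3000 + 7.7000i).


Real: 0.8 - 0.3 = 0.5
Imag: 9.3 + 7.7 = 17

0.5000 + 17.0000i


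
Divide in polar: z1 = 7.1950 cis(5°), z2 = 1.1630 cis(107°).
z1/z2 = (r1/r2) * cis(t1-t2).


r = 7.1950 / 1.1630 = 6.1866
theta = 5° - 107° = -102° = 258° (mod 360)

6.1866 cis(258°)


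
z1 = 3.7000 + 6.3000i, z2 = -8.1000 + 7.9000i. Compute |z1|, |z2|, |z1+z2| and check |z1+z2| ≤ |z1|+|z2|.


|z1| = sqrt(3.7^2 + 6.3^2) = sqrt(53.38) = 7.3062
|z2| = sqrt((-8.1)^2 + 7.9^2) = sqrt(128.02) = 11.3146
z1+z2 = -4.4000 + 14.2000i
|z1+z2| = sqrt(221) = 14.8661
|z1|+|z2| = 7.3062 + 11.3146 = 18.6208

|z1+z2| = 14.8661 ≤ |z1|+|z2| = 18.6208 (verified)


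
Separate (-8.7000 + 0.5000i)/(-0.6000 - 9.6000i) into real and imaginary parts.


Multiply by conjugate: (-8.7000 + 0.5000i)(-0.6000 + 9.6000i) / ((-0.6)^2 + (-9.6)^2)
Numerator real = -8.7*(-0.6) + 0.5*(-9.6) = 0.42
Numerator imag = 0.5*(-0.6) - (-8.7)*(-9.6) = -83.82
Denominator = 92.52
Re(z) = 0.42/92.52 = 0.0045
Im(z) = -83.82/92.52 = -0.9060

Re(z) = 0.0045, Im(z) = -0.9060


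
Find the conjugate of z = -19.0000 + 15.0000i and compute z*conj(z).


z_bar = -19.0000 - 15.0000i
z*z_bar = (-19)^2 + 15^2 = 361 + 225 = 586

z_bar = -19.0000 - 15.0000i, z*z_bar = 586


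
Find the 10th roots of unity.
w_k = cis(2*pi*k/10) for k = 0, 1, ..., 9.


The 10th roots of unity are cis(360k/10°) for k=0..9
Angle step = 360/10 = 36°
Primitive root: cis(36°)
Primitive root = 0.8090 + 0.5878i

10 roots at angles: 0°, 36°, 72°, 108°, 144°, 180°, 216°, 252°, 288°, 324°


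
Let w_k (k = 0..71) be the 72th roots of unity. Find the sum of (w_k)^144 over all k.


The roots are w_k = w^k with w = e^(2*pi*i/72), and (w^k)^144 = (w^144)^k.
So S = 1 + u + u^2 + ... + u^(71) with u = w^144.
144 = 2*72 + 0, so 144 is a multiple of 72 and u = (w^72)^2 = 1.
Every one of the 72 terms equals 1: S = 72

S = 72


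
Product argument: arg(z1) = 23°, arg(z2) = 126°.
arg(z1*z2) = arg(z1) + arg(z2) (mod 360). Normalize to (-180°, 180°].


arg(z1*z2) = 23° + 126° = 149°
Normalized to (-180°, 180°]: 149°

149°


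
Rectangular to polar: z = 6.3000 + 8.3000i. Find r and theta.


r = sqrt(39.69+68.89) = sqrt(108.58) = 10.4202
theta = atan2(8.3, 6.3) = 52.8002 degrees

r = 10.4202, theta = 52.8002 degrees


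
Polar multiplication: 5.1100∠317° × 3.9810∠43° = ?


r = 5.1100 * 3.9810 = 20.3429
theta = 317° + 43° = 360° = 0° (mod 360)

20.3429 cis(0°)


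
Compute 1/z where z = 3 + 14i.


|z|^2 = 9+196 = 205
1/z = (3 - 14i)/205

1/z = 0.0146 - 0.0683i


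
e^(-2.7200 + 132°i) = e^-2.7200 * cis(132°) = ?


e^-2.7200 = 0.0659
cos(132°) = -0.6691
sin(132°) = 0.7431
Real = 0.0659*(-0.6691) = -0.0441
Imag = 0.0659*0.7431 = 0.0490

-0.0441 + 0.0490i


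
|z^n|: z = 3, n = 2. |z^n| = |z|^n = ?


|z| = sqrt(9+0) = sqrt(9) = 3
|z^2| = |z|^2 = 3^2 = 9

|z^2| = 9


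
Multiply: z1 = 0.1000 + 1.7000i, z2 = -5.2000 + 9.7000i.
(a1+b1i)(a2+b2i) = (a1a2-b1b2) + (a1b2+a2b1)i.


Real = 0.1*(-5.2) - 1.7*9.7 = -0.52 - 16.49 = -17.01
Imag = 0.1*9.7 - (5.2)*1.7 = 0.97 - (8.84) = -7.87

-17.0100 - 7.8700i


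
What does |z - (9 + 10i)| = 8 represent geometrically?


|z - z0| = r is a circle with center z0 and radius r.
Center = (9, 10), radius = 8

Circle with center (9, 10) and radius 8


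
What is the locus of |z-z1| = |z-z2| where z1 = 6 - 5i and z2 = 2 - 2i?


Equal distances means the locus is the perpendicular bisector of z1 and z2.
Midpoint = ((6+2)/2, (-5+(-2))/2) = (4.0000, -3.5000)

Perpendicular bisector through (4.0000, -3.5000)


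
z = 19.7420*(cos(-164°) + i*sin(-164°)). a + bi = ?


a = 19.7420*cos(-164°) = 19.7420*(-0.96126) = -18.9772
b = 19.7420*sin(-164°) = 19.7420*(-0.275637) = -5.4416

-18.9772 - 5.4416i


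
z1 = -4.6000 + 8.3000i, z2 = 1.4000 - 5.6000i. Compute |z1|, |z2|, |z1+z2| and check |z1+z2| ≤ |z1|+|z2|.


|z1| = sqrt((-4.6)^2 + 8.3^2) = sqrt(90.05) = 9.4895
|z2| = sqrt(1.4^2 + (-5.6)^2) = sqrt(33.32) = 5.7723
z1+z2 = -3.2000 + 2.7000i
|z1+z2| = sqrt(17.53) = 4.1869
|z1|+|z2| = 9.4895 + 5.7723 = 15.2618

|z1+z2| = 4.1869 ≤ |z1|+|z2| = 15.2618 (verified)


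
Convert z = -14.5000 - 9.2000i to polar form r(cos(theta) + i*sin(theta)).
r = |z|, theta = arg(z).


r = sqrt(210.25+84.64) = sqrt(294.89) = 17.1724
theta = atan2(-9.2, -14.5) = -147.6056 degrees

r = 17.1724, theta = -147.6056 degrees


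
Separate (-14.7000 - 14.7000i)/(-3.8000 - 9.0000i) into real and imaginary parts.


Multiply by conjugate: (-14.7000 - 14.7000i)(-3.8000 + 9.0000i) / ((-3.8)^2 + (-9)^2)
Numerator real = -14.7*(-3.8) - (14.7)*(-9) = 188.16
Numerator imag = -14.7*(-3.8) - (-14.7)*(-9) = -76.44
Denominator = 95.44
Re(z) = 188.16/95.44 = 1.9715
Im(z) = -76.44/95.44 = -0.8009

Re(z) = 1.9715, Im(z) = -0.8009


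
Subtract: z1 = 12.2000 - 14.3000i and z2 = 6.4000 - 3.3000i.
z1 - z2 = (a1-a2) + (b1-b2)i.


Real: 12.2 - 6.4 = 5.8
Imag: -14.3 + 3.3 = -11

5.8000 - 11.0000i


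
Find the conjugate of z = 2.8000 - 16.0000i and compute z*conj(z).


z_bar = 2.8000 + 16.0000i
z*z_bar = 2.8^2 + (-16)^2 = 7.84 + 256 = 263.84

z_bar = 2.8000 + 16.0000i, z*z_bar = 263.84


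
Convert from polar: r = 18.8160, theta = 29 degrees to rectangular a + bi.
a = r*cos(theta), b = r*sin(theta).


a = 18.8160*cos(29°) = 18.8160*0.87462 = 16.4568
b = 18.8160*sin(29°) = 18.8160*0.48481 = 9.1222

16.4568 + 9.1222i


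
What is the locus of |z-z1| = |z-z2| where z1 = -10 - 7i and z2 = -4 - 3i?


Equal distances means the locus is the perpendicular bisector of z1 and z2.
Midpoint = ((-10+(-4))/2, (-7+(-3))/2) = (-7.0000, -5.0000)

Perpendicular bisector through (-7.0000, -5.0000)


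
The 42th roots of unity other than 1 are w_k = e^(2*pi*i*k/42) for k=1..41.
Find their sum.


With w = e^(2*pi*i/42), all 42 of the 42th roots of unity w^0 = 1, w, ..., w^(41) sum to 0: 1 + w + ... + w^(41) = (1 - w^42)/(1 - w) = 0 since w^42 = 1, w ≠ 1.
Removing the root 1: w + w^2 + ... + w^(41) = 0 - 1 = -1

Sum = -1


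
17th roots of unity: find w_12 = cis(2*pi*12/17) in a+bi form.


Angle = 360*12/17 = 254.1176°
a = cos(254.1176°) = -0.2737
b = sin(254.1176°) = -0.9618

-0.2737 - 0.9618i


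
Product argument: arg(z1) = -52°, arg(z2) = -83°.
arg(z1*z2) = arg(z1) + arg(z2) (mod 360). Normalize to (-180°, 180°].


arg(z1*z2) = -52° - 83° = -135°
Normalized to (-180°, 180°]: -135°

-135°


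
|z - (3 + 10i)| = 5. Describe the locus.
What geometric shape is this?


|z - z0| = r is a circle with center z0 and radius r.
Center = (3, 10), radius = 5

Circle with center (3, 10) and radius 5


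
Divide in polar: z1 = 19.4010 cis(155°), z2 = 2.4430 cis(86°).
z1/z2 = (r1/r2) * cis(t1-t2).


r = 19.4010 / 2.4430 = 7.9415
theta = 155° - 86° = 69° = 69° (mod 360)

7.9415 cis(69°)


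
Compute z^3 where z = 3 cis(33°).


r^3 = 3^3 = 27
n*theta = 3*33° = 99° = 99° (mod 360)
a = 27*cos(99°) = -4.2237
b = 27*sin(99°) = 26.6676

27 cis(99°) = -4.2237 + 26.6676i


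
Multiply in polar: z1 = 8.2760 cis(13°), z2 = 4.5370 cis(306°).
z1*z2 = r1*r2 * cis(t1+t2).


r = 8.2760 * 4.5370 = 37.5482
theta = 13° + 306° = 319° = 319° (mod 360)

37.5482 cis(319°)


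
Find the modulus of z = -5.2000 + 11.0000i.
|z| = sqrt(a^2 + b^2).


|z| = sqrt((-5.2)^2 + 11^2) = sqrt(27.04 + 121) = sqrt(148.04) = 12.1672

|z| = 12.1672


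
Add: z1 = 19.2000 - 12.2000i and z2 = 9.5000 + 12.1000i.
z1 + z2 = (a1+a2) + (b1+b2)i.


Real: 19.2 + 9.5 = 28.7
Imag: -12.2 + 12.1 = -0.1

28.7000 - 0.1000i


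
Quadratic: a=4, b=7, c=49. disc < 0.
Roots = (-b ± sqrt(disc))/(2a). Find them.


disc = 7^2 - 4*4*49 = 49 - 784 = -735
sqrt(|disc|) = sqrt(735) = 27.1109
Real part = -7/(2*4) = -0.8750
Imag part = 27.1109/(2*4) = 3.3889

-0.8750 ± 3.3889i


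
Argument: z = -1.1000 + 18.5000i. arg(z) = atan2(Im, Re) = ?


Re = -1.1, Im = 18.5
arg = atan2(18.5, -1.1) = 93.4028 degrees

arg(z) = 93.4028 degrees


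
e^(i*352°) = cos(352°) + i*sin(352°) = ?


cos(352°) = 0.9903
sin(352°) = -0.1392

e^(i*352°) = 0.9903 - 0.1392i


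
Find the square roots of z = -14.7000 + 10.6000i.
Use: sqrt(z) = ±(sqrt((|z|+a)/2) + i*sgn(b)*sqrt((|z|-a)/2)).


|z| = sqrt(216.09+112.36) = 18.1232
sqrt((|z|+a)/2) = sqrt((18.1232+(-14.7))/2) = sqrt(1.7116) = 1.3083
sqrt((|z|-a)/2) = sqrt((18.1232-(-14.7))/2) = sqrt(16.4116) = 4.0511

±(1.3083 + 4.0511i) i.e. 1.3083 + 4.0511i and -1.3083 - 4.0511i


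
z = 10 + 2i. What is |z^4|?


|z| = sqrt(100+4) = sqrt(104) = 10.1980
|z^4| = |z|^4 = (sqrt(104))^4 = 104^2 = 10816

|z^4| = 10816


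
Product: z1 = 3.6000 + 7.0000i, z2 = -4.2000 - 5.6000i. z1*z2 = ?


Real = 3.6*(-4.2) - 7*(-5.6) = -15.12 - (-39.2) = 24.08
Imag = 3.6*(-5.6) - (4.2)*7 = -20.16 - (29.4) = -49.56

24.0800 - 49.5600i


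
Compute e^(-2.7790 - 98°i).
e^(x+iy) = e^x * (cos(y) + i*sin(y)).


e^-2.7790 = 0.0621
cos(-98°) = -0.1392
sin(-98°) = -0.9903
Real = 0.0621*(-0.1392) = -0.0086
Imag = 0.0621*(-0.9903) = -0.0615

-0.0086 - 0.0615i


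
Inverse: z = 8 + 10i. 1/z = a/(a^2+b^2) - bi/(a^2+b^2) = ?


|z|^2 = 64+100 = 164
1/z = (8 - 10i)/164

1/z = 0.0488 - 0.0610i


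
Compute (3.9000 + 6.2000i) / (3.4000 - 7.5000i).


Conjugate of z2 = 3.4000 + 7.5000i
Numerator: (3.9000 + 6.2000i)(3.4000 + 7.5000i) = -33.2400 + 50.3300i
Denominator: 3.4^2 + (-7.5)^2 = 67.81
Result = (-33.2400 + 50.3300i)/67.81

-0.4902 + 0.7422i


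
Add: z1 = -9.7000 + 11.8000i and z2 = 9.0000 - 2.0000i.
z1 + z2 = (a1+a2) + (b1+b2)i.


Real: -9.7 + 9 = -0.7
Imag: 11.8 - 2 = 9.8

-0.7000 + 9.8000i


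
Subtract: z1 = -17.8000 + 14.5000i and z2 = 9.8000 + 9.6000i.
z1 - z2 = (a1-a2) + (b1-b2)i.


Real: -17.8 - 9.8 = -27.6
Imag: 14.5 - 9.6 = 4.9

-27.6000 + 4.9000i


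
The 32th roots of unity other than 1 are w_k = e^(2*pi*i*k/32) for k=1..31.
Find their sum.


With w = e^(2*pi*i/32), all 32 of the 32th roots of unity w^0 = 1, w, ..., w^(31) sum to 0: 1 + w + ... + w^(31) = (1 - w^32)/(1 - w) = 0 since w^32 = 1, w ≠ 1.
Removing the root 1: w + w^2 + ... + w^(31) = 0 - 1 = -1

Sum = -1


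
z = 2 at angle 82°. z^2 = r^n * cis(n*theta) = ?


r^2 = 2^2 = 4
n*theta = 2*82° = 164° = 164° (mod 360)
a = 4*cos(164°) = -3.8450
b = 4*sin(164°) = 1.1025

4 cis(164°) = -3.8450 + 1.1025i


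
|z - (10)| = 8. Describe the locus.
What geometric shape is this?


|z - z0| = r is a circle with center z0 and radius r.
Center = (10, 0), radius = 8

Circle with center (10, 0) and radius 8


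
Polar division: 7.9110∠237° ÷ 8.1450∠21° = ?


r = 7.9110 / 8.1450 = 0.9713
theta = 237° - 21° = 216° = 216° (mod 360)

0.9713 cis(216°)


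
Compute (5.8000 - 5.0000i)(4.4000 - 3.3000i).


Real = 5.8*4.4 - (-5)*(-3.3) = 25.52 - 16.5 = 9.02
Imag = 5.8*(-3.3) + 4.4*(-5) = -19.14 - (22) = -41.14

9.0200 - 41.1400i


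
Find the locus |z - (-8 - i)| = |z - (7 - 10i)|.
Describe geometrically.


Equal distances means the locus is the perpendicular bisector of z1 and z2.
Midpoint = ((-8+7)/2, (-1+(-10))/2) = (-0.5000, -5.5000)

Perpendicular bisector through (-0.5000, -5.5000)


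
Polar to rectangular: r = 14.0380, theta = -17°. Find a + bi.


a = 14.0380*cos(-17°) = 14.0380*0.956305 = 13.4246
b = 14.0380*sin(-17°) = 14.0380*(-0.29237) = -4.1043

13.4246 - 4.1043i


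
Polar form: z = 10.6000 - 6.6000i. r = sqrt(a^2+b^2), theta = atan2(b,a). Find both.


r = sqrt(112.36+43.56) = sqrt(155.92) = 12.4868
theta = atan2(-6.6, 10.6) = -31.9081 degrees

r = 12.4868, theta = -31.9081 degrees


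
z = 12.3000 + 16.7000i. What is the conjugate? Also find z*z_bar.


z_bar = 12.3000 - 16.7000i
z*z_bar = 12.3^2 + 16.7^2 = 151.29 + 278.89 = 430.18

z_bar = 12.3000 - 16.7000i, z*z_bar = 430.18


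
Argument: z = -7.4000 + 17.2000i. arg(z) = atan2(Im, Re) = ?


Re = -7.4, Im = 17.2
arg = atan2(17.2, -7.4) = 113.2789 degrees

arg(z) = 113.2789 degrees


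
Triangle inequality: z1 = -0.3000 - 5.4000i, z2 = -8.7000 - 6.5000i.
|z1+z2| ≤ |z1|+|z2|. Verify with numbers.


|z1| = sqrt((-0.3)^2 + (-5.4)^2) = sqrt(29.25) = 5.4083
|z2| = sqrt((-8.7)^2 + (-6.5)^2) = sqrt(117.94) = 10.8600
z1+z2 = -9.0000 - 11.9000i
|z1+z2| = sqrt(222.61) = 14.9201
|z1|+|z2| = 5.4083 + 10.8600 = 16.2683

|z1+z2| = 14.9201 ≤ |z1|+|z2| = 16.2683 (verified)


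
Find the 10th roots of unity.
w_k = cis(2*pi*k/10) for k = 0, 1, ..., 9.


The 10th roots of unity are cis(360k/10°) for k=0..9
Angle step = 360/10 = 36°
Primitive root: cis(36°)
Primitive root = 0.8090 + 0.5878i

10 roots at angles: 0°, 36°, 72°, 108°, 144°, 180°, 216°, 252°, 288°, 324°


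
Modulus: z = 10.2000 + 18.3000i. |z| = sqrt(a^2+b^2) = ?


|z| = sqrt(10.2^2 + 18.3^2) = sqrt(104.04 + 334.89) = sqrt(438.93) = 20.9507

|z| = 20.9507


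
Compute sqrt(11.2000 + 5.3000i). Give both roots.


|z| = sqrt(125.44+28.09) = 12.3907
sqrt((|z|+a)/2) = sqrt((12.3907+11.2)/2) = sqrt(11.7954) = 3.4344
sqrt((|z|-a)/2) = sqrt((12.3907-11.2)/2) = sqrt(0.5954) = 0.7716

±(3.4344 + 0.7716i) i.e. 3.4344 + 0.7716i and -3.4344 - 0.7716i


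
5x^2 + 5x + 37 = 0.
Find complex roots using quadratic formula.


disc = 5^2 - 4*5*37 = 25 - 740 = -715
sqrt(|disc|) = sqrt(715) = 26.7395
Real part = -5/(2*5) = -0.5000
Imag part = 26.7395/(2*5) = 2.6739

-0.5000 ± 2.6739i


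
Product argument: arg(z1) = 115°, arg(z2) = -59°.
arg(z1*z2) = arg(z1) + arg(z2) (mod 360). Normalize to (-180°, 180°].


arg(z1*z2) = 115° - 59° = 56°
Normalized to (-180°, 180°]: 56°

56°


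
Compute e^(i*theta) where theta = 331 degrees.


cos(331°) = 0.8746
sin(331°) = -0.4848

e^(i*331°) = 0.8746 - 0.4848i


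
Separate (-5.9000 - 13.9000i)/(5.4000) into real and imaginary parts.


Multiply by conjugate: (-5.9000 - 13.9000i)(5.4000) / (5.4^2 + 0^2)
Numerator real = -5.9*5.4 - (13.9)*0 = -31.86
Numerator imag = -13.9*5.4 - (-5.9)*0 = -75.06
Denominator = 29.16
Re(z) = -31.86/29.16 = -1.0926
Im(z) = -75.06/29.16 = -2.5741

Re(z) = -1.0926, Im(z) = -2.5741


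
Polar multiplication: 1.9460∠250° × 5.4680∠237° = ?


r = 1.9460 * 5.4680 = 10.6407
theta = 250° + 237° = 487° = 127° (mod 360)

10.6407 cis(127°)


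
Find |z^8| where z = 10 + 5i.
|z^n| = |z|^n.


|z| = sqrt(100+25) = sqrt(125) = 11.1803
|z^8| = |z|^8 = (sqrt(125))^8 = 125^4 = 244140625

|z^8| = 244140625


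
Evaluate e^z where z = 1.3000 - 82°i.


e^1.3000 = 3.6693
cos(-82°) = 0.13917
sin(-82°) = -0.99027
Real = 3.6693*0.13917 = 0.5107
Imag = 3.6693*(-0.99027) = -3.6336

0.5107 - 3.6336i


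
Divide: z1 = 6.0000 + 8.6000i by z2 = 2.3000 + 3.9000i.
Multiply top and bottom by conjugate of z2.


Conjugate of z2 = 2.3000 - 3.9000i
Numerator: (6.0000 + 8.6000i)(2.3000 - 3.9000i) = 47.3400 - 3.6200i
Denominator: 2.3^2 + 3.9^2 = 20.5
Result = (47.3400 - 3.6200i)/20.5

2.3093 - 0.1766i


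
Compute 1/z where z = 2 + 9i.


|z|^2 = 4+81 = 85
1/z = (2 - 9i)/85

1/z = 0.0235 - 0.1059i


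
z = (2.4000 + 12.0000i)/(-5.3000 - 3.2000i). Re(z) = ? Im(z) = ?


Multiply by conjugate: (2.4000 + 12.0000i)(-5.3000 + 3.2000i) / ((-5.3)^2 + (-3.2)^2)
Numerator real = 2.4*(-5.3) + 12*(-3.2) = -51.12
Numerator imag = 12*(-5.3) - 2.4*(-3.2) = -55.92
Denominator = 38.33
Re(z) = -51.12/38.33 = -1.3337
Im(z) = -55.92/38.33 = -1.4589

Re(z) = -1.3337, Im(z) = -1.4589


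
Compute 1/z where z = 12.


|z|^2 = 144+0 = 144
1/z = (12 - 0i)/144

1/z = 0.0833 + 0i


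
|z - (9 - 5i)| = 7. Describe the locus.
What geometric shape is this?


|z - z0| = r is a circle with center z0 and radius r.
Center = (9, -5), radius = 7

Circle with center (9, -5) and radius 7


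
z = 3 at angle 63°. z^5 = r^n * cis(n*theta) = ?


r^5 = 3^5 = 243
n*theta = 5*63° = 315° = 315° (mod 360)
a = 243*cos(315°) = 171.8269
b = 243*sin(315°) = -171.8269

243 cis(315°) = 171.8269 - 171.8269i


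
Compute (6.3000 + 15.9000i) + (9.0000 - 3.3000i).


Real: 6.3 + 9 = 15.3
Imag: 15.9 - 3.3 = 12.6

15.3000 + 12.6000i


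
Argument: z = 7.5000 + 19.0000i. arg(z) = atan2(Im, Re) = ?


Re = 7.5, Im = 19
arg = atan2(19, 7.5) = 68.4590 degrees

arg(z) = 68.4590 degrees


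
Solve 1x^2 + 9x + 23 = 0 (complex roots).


disc = 9^2 - 4*1*23 = 81 - 92 = -11
sqrt(|disc|) = sqrt(11) = 3.3166
Real part = -9/(2*1) = -4.5000
Imag part = 3.3166/(2*1) = 1.6583

-4.5000 ± 1.6583i


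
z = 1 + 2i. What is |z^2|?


|z| = sqrt(1+4) = sqrt(5) = 2.2361
|z^2| = |z|^2 = (sqrt(5))^2 = 5

|z^2| = 5


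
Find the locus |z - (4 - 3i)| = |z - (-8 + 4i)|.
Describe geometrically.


Equal distances means the locus is the perpendicular bisector of z1 and z2.
Midpoint = ((4+(-8))/2, (-3+4)/2) = (-2.0000, 0.5000)

Perpendicular bisector through (-2.0000, 0.5000)


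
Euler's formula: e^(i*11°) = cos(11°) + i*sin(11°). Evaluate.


cos(11°) = 0.9816
sin(11°) = 0.1908

e^(i*11°) = 0.9816 + 0.1908i


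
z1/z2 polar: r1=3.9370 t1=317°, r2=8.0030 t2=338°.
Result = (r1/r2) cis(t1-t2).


r = 3.9370 / 8.0030 = 0.4919
theta = 317° - 338° = -21° = 339° (mod 360)

0.4919 cis(339°)


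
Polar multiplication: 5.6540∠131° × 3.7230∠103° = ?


r = 5.6540 * 3.7230 = 21.0498
theta = 131° + 103° = 234° = 234° (mod 360)

21.0498 cis(234°)


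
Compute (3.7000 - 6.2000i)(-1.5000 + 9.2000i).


Real = 3.7*(-1.5) - (-6.2)*9.2 = -5.55 - (-57.04) = 51.49
Imag = 3.7*9.2 - (1.5)*(-6.2) = 34.04 + 9.3 = 43.34

51.4900 + 43.3400i


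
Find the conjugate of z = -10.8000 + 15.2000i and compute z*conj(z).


z_bar = -10.8000 - 15.2000i
z*z_bar = (-10.8)^2 + 15.2^2 = 116.64 + 231.04 = 347.68

z_bar = -10.8000 - 15.2000i, z*z_bar = 347.68


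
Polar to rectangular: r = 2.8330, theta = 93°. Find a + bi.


a = 2.8330*cos(93°) = 2.8330*(-0.05234) = -0.1483
b = 2.8330*sin(93°) = 2.8330*0.99863 = 2.8291

-0.1483 + 2.8291i


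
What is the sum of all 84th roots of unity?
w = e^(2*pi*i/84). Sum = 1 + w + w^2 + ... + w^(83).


The sum of all 84th roots of unity is 0.
Geometric series: (1 - w^84)/(1 - w) = (1-1)/(1-w) = 0 since w^84 = 1, w ≠ 1.
Alternatively: coefficient of z^83 in z^84 - 1 is 0.

0


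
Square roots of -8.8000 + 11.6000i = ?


|z| = sqrt(77.44+134.56) = 14.5602
sqrt((|z|+a)/2) = sqrt((14.5602+(-8.8))/2) = sqrt(2.8801) = 1.6971
sqrt((|z|-a)/2) = sqrt((14.5602-(-8.8))/2) = sqrt(11.6801) = 3.4176

±(1.6971 + 3.4176i) i.e. 1.6971 + 3.4176i and -1.6971 - 3.4176i


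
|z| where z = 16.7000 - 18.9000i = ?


|z| = sqrt(16.7^2 + (-18.9)^2) = sqrt(278.89 + 357.21) = sqrt(636.1) = 25.2210

|z| = 25.2210


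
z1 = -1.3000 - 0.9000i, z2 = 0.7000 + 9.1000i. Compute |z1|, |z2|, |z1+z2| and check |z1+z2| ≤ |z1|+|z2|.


|z1| = sqrt((-1.3)^2 + (-0.9)^2) = sqrt(2.5) = 1.5811
|z2| = sqrt(0.7^2 + 9.1^2) = sqrt(83.3) = 9.1269
z1+z2 = -0.6000 + 8.2000i
|z1+z2| = sqrt(67.6) = 8.2219
|z1|+|z2| = 1.5811 + 9.1269 = 10.7080

|z1+z2| = 8.2219 ≤ |z1|+|z2| = 10.7080 (verified)


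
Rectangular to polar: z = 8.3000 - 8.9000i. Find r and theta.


r = sqrt(68.89+79.21) = sqrt(148.1) = 12.1696
theta = atan2(-8.9, 8.3) = -46.9979 degrees

r = 12.1696, theta = -46.9979 degrees


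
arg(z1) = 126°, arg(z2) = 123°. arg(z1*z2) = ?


arg(z1*z2) = 126° + 123° = 249°
Normalized to (-180°, 180°]: -111°

-111°


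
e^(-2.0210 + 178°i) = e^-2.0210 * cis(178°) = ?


e^-2.0210 = 0.1325
cos(178°) = -0.9994
sin(178°) = 0.0349
Real = 0.1325*(-0.9994) = -0.1324
Imag = 0.1325*0.0349 = 0.0046

-0.1324 + 0.0046i


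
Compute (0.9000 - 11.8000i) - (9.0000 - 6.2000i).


Real: 0.9 - 9 = -8.1
Imag: -11.8 + 6.2 = -5.6

-8.1000 - 5.6000i


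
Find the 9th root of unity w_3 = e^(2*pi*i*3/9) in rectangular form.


Angle = 360*3/9 = 120°
a = cos(120°) = -0.5000
b = sin(120°) = 0.8660

-0.5000 + 0.8660i


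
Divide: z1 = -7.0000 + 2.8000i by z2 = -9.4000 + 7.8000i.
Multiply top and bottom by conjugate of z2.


Conjugate of z2 = -9.4000 - 7.8000i
Numerator: (-7.0000 + 2.8000i)(-9.4000 - 7.8000i) = 87.6400 + 28.2800i
Denominator: (-9.4)^2 + 7.8^2 = 149.2
Result = (87.6400 + 28.2800i)/149.2

0.5874 + 0.1895i


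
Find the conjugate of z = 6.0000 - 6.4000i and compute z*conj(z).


z_bar = 6.0000 + 6.4000i
z*z_bar = 6^2 + (-6.4)^2 = 36 + 40.96 = 76.96

z_bar = 6.0000 + 6.4000i, z*z_bar = 76.96


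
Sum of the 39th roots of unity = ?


The sum of all 39th roots of unity is 0.
Geometric series: (1 - w^39)/(1 - w) = (1-1)/(1-w) = 0 since w^39 = 1, w ≠ 1.
Alternatively: coefficient of z^38 in z^39 - 1 is 0.

0


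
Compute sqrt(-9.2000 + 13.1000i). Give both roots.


|z| = sqrt(84.64+171.61) = 16.0078
sqrt((|z|+a)/2) = sqrt((16.0078+(-9.2))/2) = sqrt(3.4039) = 1.8450
sqrt((|z|-a)/2) = sqrt((16.0078-(-9.2))/2) = sqrt(12.6039) = 3.5502

±(1.8450 + 3.5502i) i.e. 1.8450 + 3.5502i and -1.8450 - 3.5502i


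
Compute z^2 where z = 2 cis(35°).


r^2 = 2^2 = 4
n*theta = 2*35° = 70° = 70° (mod 360)
a = 4*cos(70°) = 1.3681
b = 4*sin(70°) = 3.7588

4 cis(70°) = 1.3681 + 3.7588i


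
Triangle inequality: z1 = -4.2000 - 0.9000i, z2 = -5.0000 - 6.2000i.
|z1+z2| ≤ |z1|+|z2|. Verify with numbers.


|z1| = sqrt((-4.2)^2 + (-0.9)^2) = sqrt(18.45) = 4.2953
|z2| = sqrt((-5)^2 + (-6.2)^2) = sqrt(63.44) = 7.9649
z1+z2 = -9.2000 - 7.1000i
|z1+z2| = sqrt(135.05) = 11.6211
|z1|+|z2| = 4.2953 + 7.9649 = 12.2602

|z1+z2| = 11.6211 ≤ |z1|+|z2| = 12.2602 (verified)


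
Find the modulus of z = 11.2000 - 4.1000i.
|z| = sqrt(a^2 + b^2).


|z| = sqrt(11.2^2 + (-4.1)^2) = sqrt(125.44 + 16.81) = sqrt(142.25) = 11.9269

|z| = 11.9269


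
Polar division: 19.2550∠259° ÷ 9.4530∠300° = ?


r = 19.2550 / 9.4530 = 2.0369
theta = 259° - 300° = -41° = 319° (mod 360)

2.0369 cis(319°)


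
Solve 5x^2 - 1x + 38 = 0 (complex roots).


disc = (-1)^2 - 4*5*38 = 1 - 760 = -759
sqrt(|disc|) = sqrt(759) = 27.5500
Real part = 1/(2*5) = 0.1000
Imag part = 27.5500/(2*5) = 2.7550

0.1000 ± 2.7550i


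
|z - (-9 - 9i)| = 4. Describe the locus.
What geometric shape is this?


|z - z0| = r is a circle with center z0 and radius r.
Center = (-9, -9), radius = 4

Circle with center (-9, -9) and radius 4


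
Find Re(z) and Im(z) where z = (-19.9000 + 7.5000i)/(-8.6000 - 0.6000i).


Multiply by conjugate: (-19.9000 + 7.5000i)(-8.6000 + 0.6000i) / ((-8.6)^2 + (-0.6)^2)
Numerator real = -19.9*(-8.6) + 7.5*(-0.6) = 166.64
Numerator imag = 7.5*(-8.6) - (-19.9)*(-0.6) = -76.44
Denominator = 74.32
Re(z) = 166.64/74.32 = 2.2422
Im(z) = -76.44/74.32 = -1.0285

Re(z) = 2.2422, Im(z) = -1.0285


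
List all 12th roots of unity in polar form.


The 12th roots of unity are cis(360k/12°) for k=0..11
Angle step = 360/12 = 30°
Primitive root: cis(30°)
Primitive root = 0.8660 + 0.5000i

12 roots at angles: 0°, 30°, 60°, 90°, 120°, 150°, 180°, 210°, 240°, 270°, 300°, 330°


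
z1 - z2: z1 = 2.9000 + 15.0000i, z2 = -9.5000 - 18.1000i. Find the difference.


Real: 2.9 + 9.5 = 12.4
Imag: 15 + 18.1 = 33.1

12.4000 + 33.1000i


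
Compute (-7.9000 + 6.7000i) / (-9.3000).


Conjugate of z2 = -9.3000
Numerator: (-7.9000 + 6.7000i)(-9.3000) = 73.4700 - 62.3100i
Denominator: (-9.3)^2 + 0^2 = 86.49
Result = (73.4700 - 62.3100i)/86.49

0.8495 - 0.7204i


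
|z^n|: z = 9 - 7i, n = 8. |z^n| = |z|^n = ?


|z| = sqrt(81+49) = sqrt(130) = 11.4018
|z^8| = |z|^8 = (sqrt(130))^8 = 130^4 = 285610000

|z^8| = 285610000


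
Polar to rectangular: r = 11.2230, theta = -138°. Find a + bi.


a = 11.2230*cos(-138°) = 11.2230*(-0.74314) = -8.3403
b = 11.2230*sin(-138°) = 11.2230*(-0.669131) = -7.5097

-8.3403 - 7.5097i


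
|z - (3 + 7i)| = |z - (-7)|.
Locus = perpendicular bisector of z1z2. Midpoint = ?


Equal distances means the locus is the perpendicular bisector of z1 and z2.
Midpoint = ((3+(-7))/2, (7+0)/2) = (-2.0000, 3.5000)

Perpendicular bisector through (-2.0000, 3.5000)


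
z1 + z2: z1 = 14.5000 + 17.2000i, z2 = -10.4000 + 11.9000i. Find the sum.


Real: 14.5 - 10.4 = 4.1
Imag: 17.2 + 11.9 = 29.1

4.1000 + 29.1000i


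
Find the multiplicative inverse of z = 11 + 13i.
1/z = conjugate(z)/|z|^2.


|z|^2 = 121+169 = 290
1/z = (11 - 13i)/290

1/z = 0.0379 - 0.0448i


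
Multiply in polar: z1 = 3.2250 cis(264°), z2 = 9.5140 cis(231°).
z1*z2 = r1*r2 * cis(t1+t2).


r = 3.2250 * 9.5140 = 30.6826
theta = 264° + 231° = 495° = 135° (mod 360)

30.6826 cis(135°)


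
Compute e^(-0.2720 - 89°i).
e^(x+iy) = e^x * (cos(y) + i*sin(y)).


e^-0.2720 = 0.7619
cos(-89°) = 0.0175
sin(-89°) = -0.9998
Real = 0.7619*0.0175 = 0.0133
Imag = 0.7619*(-0.9998) = -0.7617

0.0133 - 0.7617i


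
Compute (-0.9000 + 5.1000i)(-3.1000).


Real = -0.9*(-3.1) - 5.1*0 = 2.79 - 0 = 2.79
Imag = -0.9*0 - (3.1)*5.1 = 0 - (15.81) = -15.81

2.7900 - 15.8100i


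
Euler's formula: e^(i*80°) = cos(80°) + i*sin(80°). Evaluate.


cos(80°) = 0.1736
sin(80°) = 0.9848

e^(i*80°) = 0.1736 + 0.9848i


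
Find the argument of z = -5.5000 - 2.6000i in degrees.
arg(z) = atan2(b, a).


Re = -5.5, Im = -2.6
arg = atan2(-2.6, -5.5) = -154.6986 degrees

arg(z) = -154.6986 degrees


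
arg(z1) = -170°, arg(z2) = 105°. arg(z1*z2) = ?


arg(z1*z2) = -170° + 105° = -65°
Normalized to (-180°, 180°]: -65°

-65°


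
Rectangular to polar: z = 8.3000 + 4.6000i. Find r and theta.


r = sqrt(68.89+21.16) = sqrt(90.05) = 9.4895
theta = atan2(4.6, 8.3) = 28.9960 degrees

r = 9.4895, theta = 28.9960 degrees


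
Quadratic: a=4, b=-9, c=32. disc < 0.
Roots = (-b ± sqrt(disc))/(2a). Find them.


disc = (-9)^2 - 4*4*32 = 81 - 512 = -431
sqrt(|disc|) = sqrt(431) = 20.7605
Real part = 9/(2*4) = 1.1250
Imag part = 20.7605/(2*4) = 2.5951

1.1250 ± 2.5951i


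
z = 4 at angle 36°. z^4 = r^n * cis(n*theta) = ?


r^4 = 4^4 = 256
n*theta = 4*36° = 144° = 144° (mod 360)
a = 256*cos(144°) = -207.1084
b = 256*sin(144°) = 150.4730

256 cis(144°) = -207.1084 + 150.4730i


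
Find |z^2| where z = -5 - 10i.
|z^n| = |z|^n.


|z| = sqrt(25+100) = sqrt(125) = 11.1803
|z^2| = |z|^2 = (sqrt(125))^2 = 125

|z^2| = 125


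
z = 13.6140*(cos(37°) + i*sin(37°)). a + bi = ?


a = 13.6140*cos(37°) = 13.6140*0.798636 = 10.8726
b = 13.6140*sin(37°) = 13.6140*0.601815 = 8.1931

10.8726 + 8.1931i


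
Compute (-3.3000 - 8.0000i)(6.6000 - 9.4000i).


Real = -3.3*6.6 - (-8)*(-9.4) = -21.78 - 75.2 = -96.98
Imag = -3.3*(-9.4) + 6.6*(-8) = 31.02 - (52.8) = -21.78

-96.9800 - 21.7800i


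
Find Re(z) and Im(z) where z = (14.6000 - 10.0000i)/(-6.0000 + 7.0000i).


Multiply by conjugate: (14.6000 - 10.0000i)(-6.0000 - 7.0000i) / ((-6)^2 + 7^2)
Numerator real = 14.6*(-6) - (10)*7 = -157.6
Numerator imag = -10*(-6) - 14.6*7 = -42.2
Denominator = 85
Re(z) = -157.6/85 = -1.8541
Im(z) = -42.2/85 = -0.4965

Re(z) = -1.8541, Im(z) = -0.4965


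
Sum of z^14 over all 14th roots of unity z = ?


The roots are w_k = w^k with w = e^(2*pi*i/14), and (w^k)^14 = (w^14)^k.
So S = 1 + u + u^2 + ... + u^(13) with u = w^14.
14 = 1*14 + 0, so 14 is a multiple of 14 and u = (w^14)^1 = 1.
Every one of the 14 terms equals 1: S = 14

S = 14


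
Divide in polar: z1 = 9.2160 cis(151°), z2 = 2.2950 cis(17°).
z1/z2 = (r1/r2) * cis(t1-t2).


r = 9.2160 / 2.2950 = 4.0157
theta = 151° - 17° = 134° = 134° (mod 360)

4.0157 cis(134°)


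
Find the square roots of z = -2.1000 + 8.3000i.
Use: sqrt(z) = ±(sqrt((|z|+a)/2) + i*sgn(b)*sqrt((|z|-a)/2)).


|z| = sqrt(4.41+68.89) = 8.5615
sqrt((|z|+a)/2) = sqrt((8.5615+(-2.1))/2) = sqrt(3.2308) = 1.7974
sqrt((|z|-a)/2) = sqrt((8.5615-(-2.1))/2) = sqrt(5.3308) = 2.3088

±(1.7974 + 2.3088i) i.e. 1.7974 + 2.3088i and -1.7974 - 2.3088i


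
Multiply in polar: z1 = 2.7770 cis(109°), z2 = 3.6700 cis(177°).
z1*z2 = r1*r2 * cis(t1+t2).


r = 2.7770 * 3.6700 = 10.1916
theta = 109° + 177° = 286° = 286° (mod 360)

10.1916 cis(286°)


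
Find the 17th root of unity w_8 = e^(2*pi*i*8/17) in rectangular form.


Angle = 360*8/17 = 169.4118°
a = cos(169.4118°) = -0.9830
b = sin(169.4118°) = 0.1837

-0.9830 + 0.1837i


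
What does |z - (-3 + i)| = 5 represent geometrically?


|z - z0| = r is a circle with center z0 and radius r.
Center = (-3, 1), radius = 5

Circle with center (-3, 1) and radius 5


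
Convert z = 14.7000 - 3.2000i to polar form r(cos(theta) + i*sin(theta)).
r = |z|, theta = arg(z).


r = sqrt(216.09+10.24) = sqrt(226.33) = 15.0443
theta = atan2(-3.2, 14.7) = -12.2810 degrees

r = 15.0443, theta = -12.2810 degrees


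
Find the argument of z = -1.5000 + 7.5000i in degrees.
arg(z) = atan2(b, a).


Re = -1.5, Im = 7.5
arg = atan2(7.5, -1.5) = 101.3099 degrees

arg(z) = 101.3099 degrees


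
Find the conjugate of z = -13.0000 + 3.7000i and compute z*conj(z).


z_bar = -13.0000 - 3.7000i
z*z_bar = (-13)^2 + 3.7^2 = 169 + 13.69 = 182.69

z_bar = -13.0000 - 3.7000i, z*z_bar = 182.69


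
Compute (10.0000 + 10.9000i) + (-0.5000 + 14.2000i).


Real: 10 - 0.5 = 9.5
Imag: 10.9 + 14.2 = 25.1

9.5000 + 25.1000i


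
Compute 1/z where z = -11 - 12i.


|z|^2 = 121+144 = 265
1/z = (-11 + 12i)/265

1/z = -0.0415 + 0.0453i


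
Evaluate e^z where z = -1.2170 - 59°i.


e^-1.2170 = 0.2961
cos(-59°) = 0.515
sin(-59°) = -0.8572
Real = 0.2961*0.515 = 0.1525
Imag = 0.2961*(-0.8572) = -0.2538

0.1525 - 0.2538i


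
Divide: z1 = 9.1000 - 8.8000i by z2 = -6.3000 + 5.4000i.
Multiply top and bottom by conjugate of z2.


Conjugate of z2 = -6.3000 - 5.4000i
Numerator: (9.1000 - 8.8000i)(-6.3000 - 5.4000i) = -104.8500 + 6.3000i
Denominator: (-6.3)^2 + 5.4^2 = 68.85
Result = (-104.8500 + 6.3000i)/68.85

-1.5229 + 0.0915i


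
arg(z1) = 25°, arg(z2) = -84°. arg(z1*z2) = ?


arg(z1*z2) = 25° - 84° = -59°
Normalized to (-180°, 180°]: -59°

-59°


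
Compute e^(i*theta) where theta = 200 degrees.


cos(200°) = -0.9397
sin(200°) = -0.3420

e^(i*200°) = -0.9397 - 0.3420i


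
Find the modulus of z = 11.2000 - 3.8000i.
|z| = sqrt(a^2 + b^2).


|z| = sqrt(11.2^2 + (-3.8)^2) = sqrt(125.44 + 14.44) = sqrt(139.88) = 11.8271

|z| = 11.8271


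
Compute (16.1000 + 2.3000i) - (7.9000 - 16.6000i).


Real: 16.1 - 7.9 = 8.2
Imag: 2.3 + 16.6 = 18.9

8.2000 + 18.9000i


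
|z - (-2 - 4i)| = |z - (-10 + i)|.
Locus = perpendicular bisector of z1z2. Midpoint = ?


Equal distances means the locus is the perpendicular bisector of z1 and z2.
Midpoint = ((-2+(-10))/2, (-4+1)/2) = (-6.0000, -1.5000)

Perpendicular bisector through (-6.0000, -1.5000)


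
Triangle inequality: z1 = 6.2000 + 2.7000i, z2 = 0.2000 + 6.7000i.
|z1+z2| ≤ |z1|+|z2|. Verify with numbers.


|z1| = sqrt(6.2^2 + 2.7^2) = sqrt(45.73) = 6.7624
|z2| = sqrt(0.2^2 + 6.7^2) = sqrt(44.93) = 6.7030
z1+z2 = 6.4000 + 9.4000i
|z1+z2| = sqrt(129.32) = 11.3719
|z1|+|z2| = 6.7624 + 6.7030 = 13.4654

|z1+z2| = 11.3719 ≤ |z1|+|z2| = 13.4654 (verified)
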